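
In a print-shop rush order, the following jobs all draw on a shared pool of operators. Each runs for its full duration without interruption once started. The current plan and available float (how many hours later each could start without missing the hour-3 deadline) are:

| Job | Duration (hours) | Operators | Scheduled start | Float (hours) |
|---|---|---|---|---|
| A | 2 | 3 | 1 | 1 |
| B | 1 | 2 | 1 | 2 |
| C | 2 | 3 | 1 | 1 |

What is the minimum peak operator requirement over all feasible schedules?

6

Early-start (A@1, B@1, C@1) gives peak 8: h1:8  h2:6  h3:0.
Shift C→2.
Schedule A@1, B@1, C@2: h1:5  h2:6  h3:3 — peak 6.
No arrangement of the 12 feasible schedules does better.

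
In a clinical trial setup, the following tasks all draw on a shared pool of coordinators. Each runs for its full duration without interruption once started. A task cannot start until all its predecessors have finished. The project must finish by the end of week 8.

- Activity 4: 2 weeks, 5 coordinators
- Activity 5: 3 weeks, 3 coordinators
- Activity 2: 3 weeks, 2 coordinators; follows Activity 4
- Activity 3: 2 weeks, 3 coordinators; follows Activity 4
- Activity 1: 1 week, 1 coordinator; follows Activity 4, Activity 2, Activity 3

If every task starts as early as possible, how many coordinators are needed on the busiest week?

8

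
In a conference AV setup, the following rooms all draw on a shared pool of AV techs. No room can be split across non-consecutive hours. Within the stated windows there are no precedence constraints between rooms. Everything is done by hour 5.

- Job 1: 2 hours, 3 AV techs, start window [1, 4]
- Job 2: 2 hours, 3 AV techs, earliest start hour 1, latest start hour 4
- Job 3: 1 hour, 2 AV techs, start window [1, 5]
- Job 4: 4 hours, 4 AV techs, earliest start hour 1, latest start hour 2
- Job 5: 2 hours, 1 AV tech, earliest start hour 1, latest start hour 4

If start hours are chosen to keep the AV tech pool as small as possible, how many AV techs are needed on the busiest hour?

Early-start (Job 1@1, Job 2@1, Job 3@1, Job 4@1, Job 5@1) gives peak 13: h1:13  h2:11  h3:4  h4:4  h5:0.
Shift Job 2→3, Job 4→2.
Schedule Job 1@1, Job 2@3, Job 3@1, Job 4@2, Job 5@1: h1:6  h2:8  h3:7  h4:7  h5:4 — peak 8.

8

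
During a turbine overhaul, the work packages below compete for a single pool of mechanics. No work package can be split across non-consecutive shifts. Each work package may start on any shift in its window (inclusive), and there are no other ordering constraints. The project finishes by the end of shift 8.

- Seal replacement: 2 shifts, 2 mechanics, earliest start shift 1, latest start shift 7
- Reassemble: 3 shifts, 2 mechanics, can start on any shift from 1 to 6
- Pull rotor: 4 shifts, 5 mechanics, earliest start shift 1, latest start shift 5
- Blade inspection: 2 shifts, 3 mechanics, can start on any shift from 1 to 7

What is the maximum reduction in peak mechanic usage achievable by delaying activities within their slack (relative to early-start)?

7

Early-start peak: s1:12  s2:12  s3:7  s4:5  s5:0  s6:0  s7:0  s8:0 ⇒ 12.
Leveled (Seal replacement@1, Reassemble@1, Pull rotor@5, Blade inspection@3): s1:4  s2:4  s3:5  s4:3  s5:5  s6:5  s7:5  s8:5 ⇒ 5.
Reduction 12 − 5 = 7.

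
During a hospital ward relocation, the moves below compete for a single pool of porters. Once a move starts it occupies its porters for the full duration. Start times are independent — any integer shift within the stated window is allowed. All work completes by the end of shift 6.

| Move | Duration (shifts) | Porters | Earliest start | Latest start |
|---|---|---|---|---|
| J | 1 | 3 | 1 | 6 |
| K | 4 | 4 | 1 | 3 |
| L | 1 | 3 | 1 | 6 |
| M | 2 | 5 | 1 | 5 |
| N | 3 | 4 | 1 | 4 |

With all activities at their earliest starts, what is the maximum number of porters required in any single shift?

Early-start schedule: J@1, K@1, L@1, M@1, N@1.
Load per shift: shift 1: 19, shift 2: 13, shift 3: 8, shift 4: 4, shift 5: 0, shift 6: 0.
Peak is 19.

19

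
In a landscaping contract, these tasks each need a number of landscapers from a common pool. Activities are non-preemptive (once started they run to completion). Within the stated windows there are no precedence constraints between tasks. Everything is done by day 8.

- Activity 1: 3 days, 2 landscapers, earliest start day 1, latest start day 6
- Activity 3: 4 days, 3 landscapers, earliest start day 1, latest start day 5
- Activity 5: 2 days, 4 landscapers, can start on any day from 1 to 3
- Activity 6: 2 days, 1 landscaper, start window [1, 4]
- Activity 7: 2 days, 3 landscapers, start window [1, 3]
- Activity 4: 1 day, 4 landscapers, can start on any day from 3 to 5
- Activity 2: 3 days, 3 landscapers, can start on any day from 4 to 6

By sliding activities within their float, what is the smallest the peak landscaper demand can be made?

7

Early-start (Activity 1@1, Activity 3@1, Activity 5@1, Activity 6@1, Activity 7@1, Activity 4@3, Activity 2@4) gives peak 13: d1:13  d2:13  d3:9  d4:6  d5:3  d6:3  d7:0  d8:0.
Shift Activity 3→4, Activity 7→3, Activity 4→5, Activity 2→6.
Schedule Activity 1@1, Activity 3@4, Activity 5@1, Activity 6@1, Activity 7@3, Activity 4@5, Activity 2@6: d1:7  d2:7  d3:5  d4:6  d5:7  d6:6  d7:6  d8:3 — peak 7.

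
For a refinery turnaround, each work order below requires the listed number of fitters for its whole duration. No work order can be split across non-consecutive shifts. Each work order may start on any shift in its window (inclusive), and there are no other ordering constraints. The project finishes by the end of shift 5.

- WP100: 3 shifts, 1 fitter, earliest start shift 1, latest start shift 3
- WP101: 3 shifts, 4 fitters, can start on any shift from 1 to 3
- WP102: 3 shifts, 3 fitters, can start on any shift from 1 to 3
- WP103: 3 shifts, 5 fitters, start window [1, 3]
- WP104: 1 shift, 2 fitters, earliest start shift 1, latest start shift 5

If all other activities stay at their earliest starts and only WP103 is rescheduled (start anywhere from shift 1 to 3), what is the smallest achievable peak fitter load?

13

WP103@1: s1:15  s2:13  s3:13  s4:0  s5:0 → peak 15
WP103@2: s1:10  s2:13  s3:13  s4:5  s5:0 → peak 13
WP103@3: s1:10  s2:8  s3:13  s4:5  s5:5 → peak 13
Best is WP103@2, peak 13.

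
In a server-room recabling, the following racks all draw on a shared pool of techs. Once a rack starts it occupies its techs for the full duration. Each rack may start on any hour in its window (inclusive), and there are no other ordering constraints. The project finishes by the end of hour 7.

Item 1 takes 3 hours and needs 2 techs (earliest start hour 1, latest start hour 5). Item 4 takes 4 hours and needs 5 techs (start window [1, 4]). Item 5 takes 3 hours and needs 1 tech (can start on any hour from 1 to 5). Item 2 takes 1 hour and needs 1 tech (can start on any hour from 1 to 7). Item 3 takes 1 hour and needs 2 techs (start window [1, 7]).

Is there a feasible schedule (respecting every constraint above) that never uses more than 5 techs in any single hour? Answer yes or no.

yes

Schedule Item 1@1, Item 4@4, Item 5@1, Item 2@1, Item 3@2: h1:4  h2:5  h3:3  h4:5  h5:5  h6:5  h7:5 — peak 5 ≤ 5.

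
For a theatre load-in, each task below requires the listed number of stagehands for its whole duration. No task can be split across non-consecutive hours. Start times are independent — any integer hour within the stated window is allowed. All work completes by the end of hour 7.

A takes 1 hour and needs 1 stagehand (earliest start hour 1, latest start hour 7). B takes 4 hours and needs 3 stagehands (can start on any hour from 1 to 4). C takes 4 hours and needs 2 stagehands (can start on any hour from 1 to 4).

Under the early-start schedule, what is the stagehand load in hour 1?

6

At early start, hour 1 has: A, B, C.
Demand: 1 + 3 + 2 = 6.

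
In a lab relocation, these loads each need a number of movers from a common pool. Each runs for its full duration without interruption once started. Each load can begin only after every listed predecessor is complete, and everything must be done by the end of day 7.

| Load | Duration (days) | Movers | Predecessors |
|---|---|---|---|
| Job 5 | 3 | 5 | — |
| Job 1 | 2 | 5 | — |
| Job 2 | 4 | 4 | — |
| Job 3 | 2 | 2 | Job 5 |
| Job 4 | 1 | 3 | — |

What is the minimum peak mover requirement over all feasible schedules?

Early-start (Job 5@1, Job 1@1, Job 2@1, Job 3@4, Job 4@1) gives peak 17: d1:17  d2:14  d3:9  d4:6  d5:2  d6:0  d7:0.
Shift Job 1→4, Job 3→5, Job 4→6.
Schedule Job 5@1, Job 1@4, Job 2@1, Job 3@5, Job 4@6: d1:9  d2:9  d3:9  d4:9  d5:7  d6:5  d7:0 — peak 9.

9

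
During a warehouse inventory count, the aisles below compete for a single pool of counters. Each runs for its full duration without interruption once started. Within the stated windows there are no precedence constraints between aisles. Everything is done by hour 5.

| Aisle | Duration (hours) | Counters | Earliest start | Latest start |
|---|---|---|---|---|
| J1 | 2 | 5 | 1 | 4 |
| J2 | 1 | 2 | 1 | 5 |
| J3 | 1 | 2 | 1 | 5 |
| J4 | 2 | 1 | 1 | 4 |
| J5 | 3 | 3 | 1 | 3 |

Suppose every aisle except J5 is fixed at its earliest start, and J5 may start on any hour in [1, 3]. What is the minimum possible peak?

10

J5@1: h1:13  h2:9  h3:3  h4:0  h5:0 → peak 13
J5@2: h1:10  h2:9  h3:3  h4:3  h5:0 → peak 10
J5@3: h1:10  h2:6  h3:3  h4:3  h5:3 → peak 10
Best is J5@2, peak 10.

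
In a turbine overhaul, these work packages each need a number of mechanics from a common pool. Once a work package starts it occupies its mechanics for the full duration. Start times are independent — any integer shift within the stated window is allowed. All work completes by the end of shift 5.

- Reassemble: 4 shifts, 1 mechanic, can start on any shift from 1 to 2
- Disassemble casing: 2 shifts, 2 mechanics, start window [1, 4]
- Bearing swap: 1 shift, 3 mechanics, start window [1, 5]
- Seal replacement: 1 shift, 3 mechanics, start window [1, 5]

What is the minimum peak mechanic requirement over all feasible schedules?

4

Early-start (Reassemble@1, Disassemble casing@1, Bearing swap@1, Seal replacement@1) gives peak 9: s1:9  s2:3  s3:1  s4:1  s5:0.
Shift Bearing swap→3, Seal replacement→4.
Schedule Reassemble@1, Disassemble casing@1, Bearing swap@3, Seal replacement@4: s1:3  s2:3  s3:4  s4:4  s5:0 — peak 4.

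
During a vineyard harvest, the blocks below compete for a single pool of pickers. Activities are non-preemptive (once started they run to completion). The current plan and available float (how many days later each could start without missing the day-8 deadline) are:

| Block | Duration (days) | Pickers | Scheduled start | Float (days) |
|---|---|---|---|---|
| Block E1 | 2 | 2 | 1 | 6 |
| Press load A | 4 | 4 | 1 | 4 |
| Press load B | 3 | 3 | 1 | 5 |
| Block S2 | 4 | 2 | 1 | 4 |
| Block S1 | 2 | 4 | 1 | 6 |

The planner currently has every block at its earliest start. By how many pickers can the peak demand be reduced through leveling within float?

Early-start peak: d1:15  d2:15  d3:9  d4:6  d5:0  d6:0  d7:0  d8:0 ⇒ 15.
Leveled (Block E1@1, Press load A@1, Press load B@3, Block S2@5, Block S1@6): d1:6  d2:6  d3:7  d4:7  d5:5  d6:6  d7:6  d8:2 ⇒ 7.
Reduction 15 − 7 = 8.

8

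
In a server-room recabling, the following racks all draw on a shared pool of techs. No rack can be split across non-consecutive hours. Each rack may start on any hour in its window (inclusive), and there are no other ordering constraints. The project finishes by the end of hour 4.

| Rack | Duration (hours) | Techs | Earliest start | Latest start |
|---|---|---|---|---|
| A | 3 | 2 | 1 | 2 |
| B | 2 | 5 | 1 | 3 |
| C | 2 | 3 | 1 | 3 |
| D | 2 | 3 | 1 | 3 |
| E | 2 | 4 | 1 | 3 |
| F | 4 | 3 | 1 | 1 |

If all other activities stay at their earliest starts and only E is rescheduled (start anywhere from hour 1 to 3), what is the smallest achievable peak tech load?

16

E@1: h1:20  h2:20  h3:5  h4:3 → peak 20
E@2: h1:16  h2:20  h3:9  h4:3 → peak 20
E@3: h1:16  h2:16  h3:9  h4:7 → peak 16
Best is E@3, peak 16.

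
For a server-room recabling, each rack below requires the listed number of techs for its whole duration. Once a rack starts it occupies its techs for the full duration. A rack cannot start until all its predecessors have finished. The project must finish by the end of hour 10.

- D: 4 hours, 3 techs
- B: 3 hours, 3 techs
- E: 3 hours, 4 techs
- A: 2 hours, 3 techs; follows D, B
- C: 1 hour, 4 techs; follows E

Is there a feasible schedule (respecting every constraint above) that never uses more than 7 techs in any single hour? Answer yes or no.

yes

Schedule D@1, B@1, E@5, A@8, C@10: h1:6  h2:6  h3:6  h4:3  h5:4  h6:4  h7:4  h8:3  h9:3  h10:4 — peak 6 ≤ 7.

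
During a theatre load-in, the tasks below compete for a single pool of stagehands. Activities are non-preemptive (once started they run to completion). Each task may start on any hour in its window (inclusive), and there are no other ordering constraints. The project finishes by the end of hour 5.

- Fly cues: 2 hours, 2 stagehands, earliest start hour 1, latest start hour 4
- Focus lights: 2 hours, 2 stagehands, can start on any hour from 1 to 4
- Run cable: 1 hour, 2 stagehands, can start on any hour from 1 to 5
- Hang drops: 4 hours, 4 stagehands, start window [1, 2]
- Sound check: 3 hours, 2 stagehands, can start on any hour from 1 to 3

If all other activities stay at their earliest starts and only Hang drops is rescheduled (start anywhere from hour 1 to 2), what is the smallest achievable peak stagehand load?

10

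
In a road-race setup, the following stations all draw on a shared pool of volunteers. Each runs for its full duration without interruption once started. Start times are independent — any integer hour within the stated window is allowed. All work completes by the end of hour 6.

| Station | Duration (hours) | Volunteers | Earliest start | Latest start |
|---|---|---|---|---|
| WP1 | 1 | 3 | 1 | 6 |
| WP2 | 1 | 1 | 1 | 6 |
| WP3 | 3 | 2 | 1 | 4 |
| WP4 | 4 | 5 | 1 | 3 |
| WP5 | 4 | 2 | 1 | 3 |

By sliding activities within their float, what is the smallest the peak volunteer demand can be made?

9

Early-start (WP1@1, WP2@1, WP3@1, WP4@1, WP5@1) gives peak 13: h1:13  h2:9  h3:9  h4:7  h5:0  h6:0.
Shift WP4→2.
Schedule WP1@1, WP2@1, WP3@1, WP4@2, WP5@1: h1:8  h2:9  h3:9  h4:7  h5:5  h6:0 — peak 9.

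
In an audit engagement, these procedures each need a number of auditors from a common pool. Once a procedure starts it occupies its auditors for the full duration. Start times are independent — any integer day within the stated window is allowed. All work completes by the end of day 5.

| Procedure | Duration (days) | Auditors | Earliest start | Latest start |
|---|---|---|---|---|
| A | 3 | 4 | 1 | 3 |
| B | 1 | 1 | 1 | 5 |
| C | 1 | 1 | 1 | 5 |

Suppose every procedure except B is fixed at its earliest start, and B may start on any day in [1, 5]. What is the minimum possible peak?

B@1: d1:6  d2:4  d3:4  d4:0  d5:0 → peak 6
B@2: d1:5  d2:5  d3:4  d4:0  d5:0 → peak 5
B@3: d1:5  d2:4  d3:5  d4:0  d5:0 → peak 5
B@4: d1:5  d2:4  d3:4  d4:1  d5:0 → peak 5
B@5: d1:5  d2:4  d3:4  d4:0  d5:1 → peak 5
Best is B@2, peak 5.

5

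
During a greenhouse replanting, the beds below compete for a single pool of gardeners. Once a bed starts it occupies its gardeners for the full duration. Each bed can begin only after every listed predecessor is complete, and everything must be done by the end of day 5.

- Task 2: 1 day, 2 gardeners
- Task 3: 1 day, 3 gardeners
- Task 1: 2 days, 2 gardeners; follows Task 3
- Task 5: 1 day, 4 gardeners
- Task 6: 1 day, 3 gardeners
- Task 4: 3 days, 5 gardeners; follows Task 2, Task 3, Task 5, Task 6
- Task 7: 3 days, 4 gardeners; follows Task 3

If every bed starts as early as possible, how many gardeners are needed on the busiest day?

12

Early-start schedule: Task 2@1, Task 3@1, Task 1@2, Task 5@1, Task 6@1, Task 4@2, Task 7@2.
Load per day: day 1: 12, day 2: 11, day 3: 11, day 4: 9, day 5: 0.
Peak is 12.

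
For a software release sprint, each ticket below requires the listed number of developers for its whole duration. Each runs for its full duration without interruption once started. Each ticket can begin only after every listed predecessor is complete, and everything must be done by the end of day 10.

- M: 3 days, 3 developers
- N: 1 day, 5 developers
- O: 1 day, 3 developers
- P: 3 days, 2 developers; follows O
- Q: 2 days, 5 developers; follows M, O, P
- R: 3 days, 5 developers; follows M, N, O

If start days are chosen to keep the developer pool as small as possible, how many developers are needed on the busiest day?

5

Early-start (M@1, N@1, O@1, P@2, Q@5, R@4) gives peak 11: d1:11  d2:5  d3:5  d4:7  d5:10  d6:10  d7:0  d8:0  d9:0  d10:0.
Shift M→2, N→5, Q→6, R→8.
Schedule M@2, N@5, O@1, P@2, Q@6, R@8: d1:3  d2:5  d3:5  d4:5  d5:5  d6:5  d7:5  d8:5  d9:5  d10:5 — peak 5.
Total developer-days = 48 over 10 days ⇒ peak ≥ ⌈48/10⌉ = 5, so 5 is optimal.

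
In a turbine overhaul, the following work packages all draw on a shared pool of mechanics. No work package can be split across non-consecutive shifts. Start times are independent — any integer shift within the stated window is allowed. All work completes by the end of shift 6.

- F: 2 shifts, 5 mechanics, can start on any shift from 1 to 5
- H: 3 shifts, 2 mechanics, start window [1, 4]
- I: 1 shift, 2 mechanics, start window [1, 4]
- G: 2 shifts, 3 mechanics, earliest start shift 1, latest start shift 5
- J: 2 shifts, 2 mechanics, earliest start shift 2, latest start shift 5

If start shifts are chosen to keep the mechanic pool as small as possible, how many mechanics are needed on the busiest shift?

Early-start (F@1, H@1, I@1, G@1, J@2) gives peak 12: s1:12  s2:12  s3:4  s4:0  s5:0  s6:0.
Shift H→4, I→3, G→3, J→5.
Schedule F@1, H@4, I@3, G@3, J@5: s1:5  s2:5  s3:5  s4:5  s5:4  s6:4 — peak 5.
Total mechanic-shifts = 28 over 6 shifts ⇒ peak ≥ ⌈28/6⌉ = 5, so 5 is optimal.

5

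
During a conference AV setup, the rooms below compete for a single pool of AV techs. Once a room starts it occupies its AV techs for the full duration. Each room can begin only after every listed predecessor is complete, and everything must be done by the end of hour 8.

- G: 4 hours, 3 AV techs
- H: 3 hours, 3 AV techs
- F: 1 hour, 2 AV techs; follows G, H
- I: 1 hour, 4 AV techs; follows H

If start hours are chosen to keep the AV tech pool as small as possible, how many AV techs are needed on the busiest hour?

Early-start (G@1, H@1, F@5, I@4) gives peak 7: h1:6  h2:6  h3:6  h4:7  h5:2  h6:0  h7:0  h8:0.
Shift I→5.
Schedule G@1, H@1, F@5, I@5: h1:6  h2:6  h3:6  h4:3  h5:6  h6:0  h7:0  h8:0 — peak 6.

6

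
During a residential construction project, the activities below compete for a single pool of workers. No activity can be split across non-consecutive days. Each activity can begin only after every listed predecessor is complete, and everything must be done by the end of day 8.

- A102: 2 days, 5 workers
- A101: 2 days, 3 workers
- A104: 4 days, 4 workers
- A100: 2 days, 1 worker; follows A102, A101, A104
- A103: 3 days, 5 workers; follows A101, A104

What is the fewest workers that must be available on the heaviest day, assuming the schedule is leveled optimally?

Early-start (A102@1, A101@1, A104@1, A100@5, A103@5) gives peak 12: d1:12  d2:12  d3:4  d4:4  d5:6  d6:6  d7:5  d8:0.
Shift A101→3.
Schedule A102@1, A101@3, A104@1, A100@5, A103@5: d1:9  d2:9  d3:7  d4:7  d5:6  d6:6  d7:5  d8:0 — peak 9.

9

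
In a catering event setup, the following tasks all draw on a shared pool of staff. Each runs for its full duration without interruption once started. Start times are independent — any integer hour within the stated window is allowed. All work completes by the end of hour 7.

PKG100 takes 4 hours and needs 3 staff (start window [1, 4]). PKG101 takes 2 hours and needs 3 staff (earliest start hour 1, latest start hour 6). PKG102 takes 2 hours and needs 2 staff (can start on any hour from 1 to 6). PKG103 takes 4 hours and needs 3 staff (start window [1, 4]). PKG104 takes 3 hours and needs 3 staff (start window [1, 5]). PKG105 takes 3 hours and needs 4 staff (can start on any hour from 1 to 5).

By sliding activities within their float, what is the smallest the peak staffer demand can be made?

9

Early-start (PKG100@1, PKG101@1, PKG102@1, PKG103@1, PKG104@1, PKG105@1) gives peak 18: h1:18  h2:18  h3:13  h4:6  h5:0  h6:0  h7:0.
Shift PKG102→3, PKG104→5, PKG105→5.
Schedule PKG100@1, PKG101@1, PKG102@3, PKG103@1, PKG104@5, PKG105@5: h1:9  h2:9  h3:8  h4:8  h5:7  h6:7  h7:7 — peak 9.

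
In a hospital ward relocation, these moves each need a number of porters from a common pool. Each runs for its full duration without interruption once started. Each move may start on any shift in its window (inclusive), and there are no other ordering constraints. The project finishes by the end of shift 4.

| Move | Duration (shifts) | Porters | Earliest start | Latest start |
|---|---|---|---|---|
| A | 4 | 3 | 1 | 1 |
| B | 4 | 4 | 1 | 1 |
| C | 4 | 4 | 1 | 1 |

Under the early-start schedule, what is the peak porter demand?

11

Early-start schedule: A@1, B@1, C@1.
Load per shift: shift 1: 11, shift 2: 11, shift 3: 11, shift 4: 11.
Peak is 11.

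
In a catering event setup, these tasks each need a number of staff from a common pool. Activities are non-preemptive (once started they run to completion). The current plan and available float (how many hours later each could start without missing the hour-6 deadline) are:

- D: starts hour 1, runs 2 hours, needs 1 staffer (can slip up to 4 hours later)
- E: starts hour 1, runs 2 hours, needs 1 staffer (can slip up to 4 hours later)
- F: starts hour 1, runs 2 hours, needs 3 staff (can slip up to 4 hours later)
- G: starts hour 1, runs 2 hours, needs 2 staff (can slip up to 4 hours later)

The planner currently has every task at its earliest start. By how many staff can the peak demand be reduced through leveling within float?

Early-start peak: h1:7  h2:7  h3:0  h4:0  h5:0  h6:0 ⇒ 7.
Leveled (D@1, E@1, F@3, G@5): h1:2  h2:2  h3:3  h4:3  h5:2  h6:2 ⇒ 3.
Reduction 7 − 3 = 4.

4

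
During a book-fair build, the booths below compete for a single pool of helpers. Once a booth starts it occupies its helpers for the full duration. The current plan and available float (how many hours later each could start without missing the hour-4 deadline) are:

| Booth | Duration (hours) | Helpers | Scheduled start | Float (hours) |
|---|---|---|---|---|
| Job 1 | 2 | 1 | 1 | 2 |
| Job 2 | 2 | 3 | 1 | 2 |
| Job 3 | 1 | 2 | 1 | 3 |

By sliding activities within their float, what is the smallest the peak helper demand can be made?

Early-start (Job 1@1, Job 2@1, Job 3@1) gives peak 6: h1:6  h2:4  h3:0  h4:0.
Shift Job 2→3.
Schedule Job 1@1, Job 2@3, Job 3@1: h1:3  h2:1  h3:3  h4:3 — peak 3.
Total helper-hours = 10 over 4 hours ⇒ peak ≥ ⌈10/4⌉ = 3, so 3 is optimal.

3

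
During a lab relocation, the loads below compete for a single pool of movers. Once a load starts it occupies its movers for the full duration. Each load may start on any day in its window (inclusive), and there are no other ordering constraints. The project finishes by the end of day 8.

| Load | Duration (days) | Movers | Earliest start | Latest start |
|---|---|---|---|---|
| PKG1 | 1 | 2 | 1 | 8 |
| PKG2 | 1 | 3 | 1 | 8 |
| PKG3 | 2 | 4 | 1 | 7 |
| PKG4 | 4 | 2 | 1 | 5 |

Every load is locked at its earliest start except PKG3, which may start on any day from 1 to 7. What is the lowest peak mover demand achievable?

PKG3@1: d1:11  d2:6  d3:2  d4:2  d5:0  d6:0  d7:0  d8:0 → peak 11
PKG3@2: d1:7  d2:6  d3:6  d4:2  d5:0  d6:0  d7:0  d8:0 → peak 7
PKG3@3: d1:7  d2:2  d3:6  d4:6  d5:0  d6:0  d7:0  d8:0 → peak 7
PKG3@4: d1:7  d2:2  d3:2  d4:6  d5:4  d6:0  d7:0  d8:0 → peak 7
PKG3@5: d1:7  d2:2  d3:2  d4:2  d5:4  d6:4  d7:0  d8:0 → peak 7
PKG3@6: d1:7  d2:2  d3:2  d4:2  d5:0  d6:4  d7:4  d8:0 → peak 7
PKG3@7: d1:7  d2:2  d3:2  d4:2  d5:0  d6:0  d7:4  d8:4 → peak 7
Best is PKG3@2, peak 7.

7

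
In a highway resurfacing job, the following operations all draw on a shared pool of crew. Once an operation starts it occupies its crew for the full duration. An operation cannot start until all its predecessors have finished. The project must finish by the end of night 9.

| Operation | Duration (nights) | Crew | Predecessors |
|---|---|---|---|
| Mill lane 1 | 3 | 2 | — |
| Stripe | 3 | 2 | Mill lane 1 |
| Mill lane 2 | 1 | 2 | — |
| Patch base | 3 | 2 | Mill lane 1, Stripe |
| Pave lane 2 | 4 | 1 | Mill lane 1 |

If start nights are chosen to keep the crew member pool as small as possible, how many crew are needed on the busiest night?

4

Schedule Mill lane 1@1, Stripe@4, Mill lane 2@1, Patch base@7, Pave lane 2@4: n1:4  n2:2  n3:2  n4:3  n5:3  n6:3  n7:3  n8:2  n9:2 — peak 4.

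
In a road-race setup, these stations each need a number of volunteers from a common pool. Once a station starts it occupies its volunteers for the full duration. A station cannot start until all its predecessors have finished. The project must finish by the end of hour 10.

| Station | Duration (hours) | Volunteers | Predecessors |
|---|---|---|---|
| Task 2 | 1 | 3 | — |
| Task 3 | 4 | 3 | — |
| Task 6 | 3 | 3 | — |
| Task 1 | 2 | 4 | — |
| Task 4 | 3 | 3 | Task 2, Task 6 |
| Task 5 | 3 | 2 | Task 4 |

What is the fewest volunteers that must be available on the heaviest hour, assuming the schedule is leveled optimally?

Early-start (Task 2@1, Task 3@1, Task 6@1, Task 1@1, Task 4@4, Task 5@7) gives peak 13: h1:13  h2:10  h3:6  h4:6  h5:3  h6:3  h7:2  h8:2  h9:2  h10:0.
Shift Task 6→2, Task 1→8, Task 4→5, Task 5→8.
Schedule Task 2@1, Task 3@1, Task 6@2, Task 1@8, Task 4@5, Task 5@8: h1:6  h2:6  h3:6  h4:6  h5:3  h6:3  h7:3  h8:6  h9:6  h10:2 — peak 6.

6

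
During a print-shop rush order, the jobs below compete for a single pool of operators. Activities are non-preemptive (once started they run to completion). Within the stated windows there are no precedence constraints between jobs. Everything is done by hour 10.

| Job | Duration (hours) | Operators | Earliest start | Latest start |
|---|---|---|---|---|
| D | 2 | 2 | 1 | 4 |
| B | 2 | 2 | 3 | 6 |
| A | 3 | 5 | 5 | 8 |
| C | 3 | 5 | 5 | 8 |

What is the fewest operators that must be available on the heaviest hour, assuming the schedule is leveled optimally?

Early-start (D@1, B@3, A@5, C@5) gives peak 10: h1:2  h2:2  h3:2  h4:2  h5:10  h6:10  h7:10  h8:0  h9:0  h10:0.
Shift C→8.
Schedule D@1, B@3, A@5, C@8: h1:2  h2:2  h3:2  h4:2  h5:5  h6:5  h7:5  h8:5  h9:5  h10:5 — peak 5.

5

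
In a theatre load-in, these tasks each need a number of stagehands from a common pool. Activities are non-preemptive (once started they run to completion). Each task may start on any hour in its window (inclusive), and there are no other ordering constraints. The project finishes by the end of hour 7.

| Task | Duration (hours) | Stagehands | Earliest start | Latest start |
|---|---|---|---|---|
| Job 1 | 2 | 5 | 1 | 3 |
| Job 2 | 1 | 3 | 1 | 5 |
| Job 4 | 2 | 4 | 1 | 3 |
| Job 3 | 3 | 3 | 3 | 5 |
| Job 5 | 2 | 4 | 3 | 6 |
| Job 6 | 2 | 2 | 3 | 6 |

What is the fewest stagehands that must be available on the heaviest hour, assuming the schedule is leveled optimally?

7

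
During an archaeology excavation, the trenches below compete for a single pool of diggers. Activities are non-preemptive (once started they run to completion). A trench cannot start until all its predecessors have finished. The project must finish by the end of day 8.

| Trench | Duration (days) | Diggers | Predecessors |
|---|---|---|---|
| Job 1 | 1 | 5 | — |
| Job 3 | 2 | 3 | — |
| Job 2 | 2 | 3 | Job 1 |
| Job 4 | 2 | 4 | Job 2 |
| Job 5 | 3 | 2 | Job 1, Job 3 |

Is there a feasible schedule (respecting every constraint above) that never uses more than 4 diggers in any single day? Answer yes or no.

The minimum achievable peak is 5; 4 < 5, so no feasible schedule stays within the cap.

no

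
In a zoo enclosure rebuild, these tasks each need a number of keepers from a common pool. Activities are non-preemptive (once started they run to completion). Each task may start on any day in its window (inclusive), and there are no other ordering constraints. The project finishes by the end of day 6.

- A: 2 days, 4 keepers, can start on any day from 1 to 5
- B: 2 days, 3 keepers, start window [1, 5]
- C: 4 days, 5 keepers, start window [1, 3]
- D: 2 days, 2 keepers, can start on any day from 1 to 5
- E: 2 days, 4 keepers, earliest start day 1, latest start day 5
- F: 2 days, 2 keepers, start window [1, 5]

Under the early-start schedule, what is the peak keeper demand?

Early-start schedule: A@1, B@1, C@1, D@1, E@1, F@1.
Load per day: day 1: 20, day 2: 20, day 3: 5, day 4: 5, day 5: 0, day 6: 0.
Peak is 20.

20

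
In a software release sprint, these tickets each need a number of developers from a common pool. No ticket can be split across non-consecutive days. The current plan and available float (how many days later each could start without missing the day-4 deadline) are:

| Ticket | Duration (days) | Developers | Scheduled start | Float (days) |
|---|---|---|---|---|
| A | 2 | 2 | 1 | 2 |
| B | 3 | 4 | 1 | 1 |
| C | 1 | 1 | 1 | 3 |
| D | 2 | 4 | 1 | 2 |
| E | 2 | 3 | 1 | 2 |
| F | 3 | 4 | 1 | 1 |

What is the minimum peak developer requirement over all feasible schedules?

13

Early-start (A@1, B@1, C@1, D@1, E@1, F@1) gives peak 18: d1:18  d2:17  d3:8  d4:0.
Shift D→3, F→2.
Schedule A@1, B@1, C@1, D@3, E@1, F@2: d1:10  d2:13  d3:12  d4:8 — peak 13.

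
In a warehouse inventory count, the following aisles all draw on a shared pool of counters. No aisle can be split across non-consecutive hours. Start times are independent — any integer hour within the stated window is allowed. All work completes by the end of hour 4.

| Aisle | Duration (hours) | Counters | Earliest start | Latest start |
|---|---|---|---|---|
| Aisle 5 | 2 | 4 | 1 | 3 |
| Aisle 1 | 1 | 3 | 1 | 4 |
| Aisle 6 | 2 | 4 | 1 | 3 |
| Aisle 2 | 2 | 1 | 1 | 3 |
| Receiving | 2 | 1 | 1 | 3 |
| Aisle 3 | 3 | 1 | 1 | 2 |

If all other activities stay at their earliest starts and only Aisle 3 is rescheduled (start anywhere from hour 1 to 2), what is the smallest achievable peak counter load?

13

Aisle 3@1: h1:14  h2:11  h3:1  h4:0 → peak 14
Aisle 3@2: h1:13  h2:11  h3:1  h4:1 → peak 13
Best is Aisle 3@2, peak 13.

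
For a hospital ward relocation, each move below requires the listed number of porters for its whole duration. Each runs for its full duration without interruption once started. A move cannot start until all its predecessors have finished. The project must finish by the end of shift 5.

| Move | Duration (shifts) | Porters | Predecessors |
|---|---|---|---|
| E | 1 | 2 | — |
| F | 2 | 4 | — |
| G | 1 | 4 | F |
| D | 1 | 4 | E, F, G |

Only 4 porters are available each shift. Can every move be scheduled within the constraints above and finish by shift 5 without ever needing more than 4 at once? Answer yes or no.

Schedule E@1, F@2, G@4, D@5: s1:2  s2:4  s3:4  s4:4  s5:4 — peak 4 ≤ 4.

yes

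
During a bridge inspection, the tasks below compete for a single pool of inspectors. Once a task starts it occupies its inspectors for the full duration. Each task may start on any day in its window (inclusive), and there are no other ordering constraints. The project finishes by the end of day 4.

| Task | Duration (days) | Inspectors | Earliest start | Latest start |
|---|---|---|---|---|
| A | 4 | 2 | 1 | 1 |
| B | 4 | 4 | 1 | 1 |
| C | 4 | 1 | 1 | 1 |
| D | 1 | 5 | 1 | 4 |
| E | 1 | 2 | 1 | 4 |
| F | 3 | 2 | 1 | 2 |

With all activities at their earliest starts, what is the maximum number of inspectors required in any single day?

16

Early-start schedule: A@1, B@1, C@1, D@1, E@1, F@1.
Load per day: day 1: 16, day 2: 9, day 3: 9, day 4: 7.
Peak is 16.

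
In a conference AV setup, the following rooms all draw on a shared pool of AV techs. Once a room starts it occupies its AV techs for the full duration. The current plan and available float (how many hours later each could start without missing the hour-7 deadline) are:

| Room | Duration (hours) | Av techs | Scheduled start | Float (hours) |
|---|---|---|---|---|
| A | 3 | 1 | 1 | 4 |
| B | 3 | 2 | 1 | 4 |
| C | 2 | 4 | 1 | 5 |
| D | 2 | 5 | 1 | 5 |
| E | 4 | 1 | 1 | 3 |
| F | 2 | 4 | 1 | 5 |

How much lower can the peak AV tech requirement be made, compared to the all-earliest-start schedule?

11

Early-start peak: h1:17  h2:17  h3:4  h4:1  h5:0  h6:0  h7:0 ⇒ 17.
Leveled (A@3, B@1, C@1, D@6, E@3, F@4): h1:6  h2:6  h3:4  h4:6  h5:6  h6:6  h7:5 ⇒ 6.
Reduction 17 − 6 = 11.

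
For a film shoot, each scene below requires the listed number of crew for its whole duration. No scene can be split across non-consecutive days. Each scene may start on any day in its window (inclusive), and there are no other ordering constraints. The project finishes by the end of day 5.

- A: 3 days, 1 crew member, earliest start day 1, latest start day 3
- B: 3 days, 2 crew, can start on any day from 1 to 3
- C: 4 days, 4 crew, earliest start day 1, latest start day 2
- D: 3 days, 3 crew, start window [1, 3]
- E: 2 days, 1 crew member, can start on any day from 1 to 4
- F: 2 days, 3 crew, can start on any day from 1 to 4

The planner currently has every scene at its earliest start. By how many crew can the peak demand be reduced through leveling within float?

4

Early-start peak: d1:14  d2:14  d3:10  d4:4  d5:0 ⇒ 14.
Leveled (A@1, B@1, C@1, D@1, E@4, F@4): d1:10  d2:10  d3:10  d4:8  d5:4 ⇒ 10.
Reduction 14 − 10 = 4.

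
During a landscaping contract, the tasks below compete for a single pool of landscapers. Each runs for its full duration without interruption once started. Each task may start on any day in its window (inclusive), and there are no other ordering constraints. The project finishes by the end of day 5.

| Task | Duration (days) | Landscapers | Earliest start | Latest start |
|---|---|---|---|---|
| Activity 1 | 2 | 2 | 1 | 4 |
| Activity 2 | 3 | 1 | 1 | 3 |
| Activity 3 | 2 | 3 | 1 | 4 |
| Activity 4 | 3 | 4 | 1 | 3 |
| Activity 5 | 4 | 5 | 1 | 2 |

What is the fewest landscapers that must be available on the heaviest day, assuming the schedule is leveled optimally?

10

Early-start (Activity 1@1, Activity 2@1, Activity 3@1, Activity 4@1, Activity 5@1) gives peak 15: d1:15  d2:15  d3:10  d4:5  d5:0.
Shift Activity 2→3, Activity 4→3.
Schedule Activity 1@1, Activity 2@3, Activity 3@1, Activity 4@3, Activity 5@1: d1:10  d2:10  d3:10  d4:10  d5:5 — peak 10.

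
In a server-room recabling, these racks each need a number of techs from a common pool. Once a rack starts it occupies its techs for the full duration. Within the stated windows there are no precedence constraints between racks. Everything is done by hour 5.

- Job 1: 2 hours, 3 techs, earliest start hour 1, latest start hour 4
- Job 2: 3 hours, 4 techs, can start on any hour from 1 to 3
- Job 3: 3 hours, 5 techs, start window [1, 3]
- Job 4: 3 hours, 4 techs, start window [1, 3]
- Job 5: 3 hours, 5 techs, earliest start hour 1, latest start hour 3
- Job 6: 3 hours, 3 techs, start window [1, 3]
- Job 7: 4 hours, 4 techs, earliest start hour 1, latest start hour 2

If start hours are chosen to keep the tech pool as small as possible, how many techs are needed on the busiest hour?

Early-start (Job 1@1, Job 2@1, Job 3@1, Job 4@1, Job 5@1, Job 6@1, Job 7@1) gives peak 28: h1:28  h2:28  h3:25  h4:4  h5:0.
Shift Job 6→3.
Schedule Job 1@1, Job 2@1, Job 3@1, Job 4@1, Job 5@1, Job 6@3, Job 7@1: h1:25  h2:25  h3:25  h4:7  h5:3 — peak 25.

25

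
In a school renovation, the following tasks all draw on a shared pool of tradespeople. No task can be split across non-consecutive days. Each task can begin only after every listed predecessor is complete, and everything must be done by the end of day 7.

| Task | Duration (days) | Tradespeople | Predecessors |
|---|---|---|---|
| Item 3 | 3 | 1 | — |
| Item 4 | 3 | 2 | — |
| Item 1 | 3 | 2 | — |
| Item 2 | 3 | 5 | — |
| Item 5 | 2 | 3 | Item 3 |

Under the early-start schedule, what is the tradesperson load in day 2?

At early start, day 2 has: Item 3, Item 4, Item 1, Item 2.
Demand: 1 + 2 + 2 + 5 = 10.

10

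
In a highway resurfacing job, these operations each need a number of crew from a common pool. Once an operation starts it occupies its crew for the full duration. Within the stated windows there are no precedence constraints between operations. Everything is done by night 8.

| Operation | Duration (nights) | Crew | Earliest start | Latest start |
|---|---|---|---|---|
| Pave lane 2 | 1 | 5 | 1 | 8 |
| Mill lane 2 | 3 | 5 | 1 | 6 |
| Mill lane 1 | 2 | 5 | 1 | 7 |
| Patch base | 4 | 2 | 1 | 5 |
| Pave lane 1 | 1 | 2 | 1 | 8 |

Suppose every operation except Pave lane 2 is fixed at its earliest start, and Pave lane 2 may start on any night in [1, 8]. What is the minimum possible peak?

14

Pave lane 2@1: n1:19  n2:12  n3:7  n4:2  n5:0  n6:0  n7:0  n8:0 → peak 19
Pave lane 2@2: n1:14  n2:17  n3:7  n4:2  n5:0  n6:0  n7:0  n8:0 → peak 17
Pave lane 2@3: n1:14  n2:12  n3:12  n4:2  n5:0  n6:0  n7:0  n8:0 → peak 14
Pave lane 2@4: n1:14  n2:12  n3:7  n4:7  n5:0  n6:0  n7:0  n8:0 → peak 14
Pave lane 2@5: n1:14  n2:12  n3:7  n4:2  n5:5  n6:0  n7:0  n8:0 → peak 14
Pave lane 2@6: n1:14  n2:12  n3:7  n4:2  n5:0  n6:5  n7:0  n8:0 → peak 14
Pave lane 2@7: n1:14  n2:12  n3:7  n4:2  n5:0  n6:0  n7:5  n8:0 → peak 14
Pave lane 2@8: n1:14  n2:12  n3:7  n4:2  n5:0  n6:0  n7:0  n8:5 → peak 14
Best is Pave lane 2@3, peak 14.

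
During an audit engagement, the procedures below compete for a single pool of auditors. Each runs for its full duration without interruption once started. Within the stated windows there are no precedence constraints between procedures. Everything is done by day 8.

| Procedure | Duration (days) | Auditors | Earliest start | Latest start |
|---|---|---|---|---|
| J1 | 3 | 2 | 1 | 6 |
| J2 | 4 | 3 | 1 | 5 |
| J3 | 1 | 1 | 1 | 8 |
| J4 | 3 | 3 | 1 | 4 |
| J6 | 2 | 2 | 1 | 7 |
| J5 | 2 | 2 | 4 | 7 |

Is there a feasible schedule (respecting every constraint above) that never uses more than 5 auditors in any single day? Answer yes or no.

yes

Schedule J1@1, J2@4, J3@4, J4@1, J6@5, J5@7: d1:5  d2:5  d3:5  d4:4  d5:5  d6:5  d7:5  d8:2 — peak 5 ≤ 5.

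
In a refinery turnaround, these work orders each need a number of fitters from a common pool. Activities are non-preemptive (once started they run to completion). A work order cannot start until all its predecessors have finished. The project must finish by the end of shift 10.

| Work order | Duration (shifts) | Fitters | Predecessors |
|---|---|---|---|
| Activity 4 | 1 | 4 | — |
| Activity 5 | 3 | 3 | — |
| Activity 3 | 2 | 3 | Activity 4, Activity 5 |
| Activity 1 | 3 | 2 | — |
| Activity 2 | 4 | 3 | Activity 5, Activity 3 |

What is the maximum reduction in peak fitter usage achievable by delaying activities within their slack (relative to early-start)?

4

Early-start peak: s1:9  s2:5  s3:5  s4:3  s5:3  s6:3  s7:3  s8:3  s9:3  s10:0 ⇒ 9.
Leveled (Activity 4@1, Activity 5@2, Activity 3@5, Activity 1@2, Activity 2@7): s1:4  s2:5  s3:5  s4:5  s5:3  s6:3  s7:3  s8:3  s9:3  s10:3 ⇒ 5.
Reduction 9 − 5 = 4.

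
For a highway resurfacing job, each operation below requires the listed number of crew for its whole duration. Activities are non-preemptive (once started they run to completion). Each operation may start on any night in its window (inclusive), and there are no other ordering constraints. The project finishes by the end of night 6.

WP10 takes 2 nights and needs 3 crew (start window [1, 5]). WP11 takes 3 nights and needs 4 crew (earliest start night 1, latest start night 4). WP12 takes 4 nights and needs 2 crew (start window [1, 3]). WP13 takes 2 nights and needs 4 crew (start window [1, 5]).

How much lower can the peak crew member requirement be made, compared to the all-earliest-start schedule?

6

Early-start peak: n1:13  n2:13  n3:6  n4:2  n5:0  n6:0 ⇒ 13.
Leveled (WP10@1, WP11@1, WP12@3, WP13@4): n1:7  n2:7  n3:6  n4:6  n5:6  n6:2 ⇒ 7.
Reduction 13 − 7 = 6.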